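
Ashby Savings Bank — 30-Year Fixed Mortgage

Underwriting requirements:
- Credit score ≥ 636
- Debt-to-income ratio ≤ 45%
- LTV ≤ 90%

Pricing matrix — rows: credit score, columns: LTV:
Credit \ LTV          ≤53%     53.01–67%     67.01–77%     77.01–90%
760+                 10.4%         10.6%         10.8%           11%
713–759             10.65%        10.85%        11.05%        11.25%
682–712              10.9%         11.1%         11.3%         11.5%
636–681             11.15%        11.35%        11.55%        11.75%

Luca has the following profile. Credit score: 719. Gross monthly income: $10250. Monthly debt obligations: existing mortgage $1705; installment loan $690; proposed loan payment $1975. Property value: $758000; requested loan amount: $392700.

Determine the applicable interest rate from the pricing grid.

10.65%

Credit score 719 ≥ 636; Total monthly debts = (1,705 + 690 + 1,975) = 4,370. DTI: 4,370 ÷ 10,250 = 42.6%, within the 45% cap
Loan-to-value = 392,700/758,000 = 51.8% — pass (90% max)
Credit 719 → row 713–759; LTV 51.8% → column ≤53%. Grid cell → 10.65%.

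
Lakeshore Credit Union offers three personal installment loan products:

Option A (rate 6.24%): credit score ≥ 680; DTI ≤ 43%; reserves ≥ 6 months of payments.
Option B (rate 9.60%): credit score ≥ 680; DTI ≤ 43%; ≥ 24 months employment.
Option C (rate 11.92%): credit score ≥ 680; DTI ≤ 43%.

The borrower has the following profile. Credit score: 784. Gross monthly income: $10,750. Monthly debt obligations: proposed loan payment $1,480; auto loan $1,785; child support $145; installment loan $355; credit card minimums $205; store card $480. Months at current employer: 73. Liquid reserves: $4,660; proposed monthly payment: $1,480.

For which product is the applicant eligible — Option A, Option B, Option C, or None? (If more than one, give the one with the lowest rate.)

Total debts = (1,480 + 1,785 + 145 + 355 + 205 + 480) = 4,450; DTI = 4,450/10,750 = 41.4%.
Reserves = 4,660/1,480 = 3.1 months.
Option A: score 784 ≥ 680; DTI 41.4% ≤ 43%; reserves 3.1 < 6 mo → does not qualify.
Option B: score 784 ≥ 680; DTI 41.4% ≤ 43%; employment 73 ≥ 24 mo → qualifies.
Option C: score 784 ≥ 680; DTI 41.4% ≤ 43% → qualifies.
Qualifying: Option B, Option C. Lowest rate is 9.60% → Option B.

Option B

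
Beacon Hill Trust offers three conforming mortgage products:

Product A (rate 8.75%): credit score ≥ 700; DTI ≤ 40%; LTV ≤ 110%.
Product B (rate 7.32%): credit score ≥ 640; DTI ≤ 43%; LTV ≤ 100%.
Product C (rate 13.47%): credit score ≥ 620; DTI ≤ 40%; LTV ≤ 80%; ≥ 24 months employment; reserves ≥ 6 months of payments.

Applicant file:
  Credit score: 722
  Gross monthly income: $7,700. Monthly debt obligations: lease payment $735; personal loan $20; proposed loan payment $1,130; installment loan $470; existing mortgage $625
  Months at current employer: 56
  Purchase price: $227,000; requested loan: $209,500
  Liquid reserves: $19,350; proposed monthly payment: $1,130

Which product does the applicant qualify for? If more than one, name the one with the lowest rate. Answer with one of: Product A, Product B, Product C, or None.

Product B

Total debts = (735 + 20 + 1,130 + 470 + 625) = 2,980; DTI = 2,980/7,700 = 38.7%.
LTV = 209,500/227,000 = 92.3%.
Reserves = 19,350/1,130 = 17.1 months.
Product A: score 722 ≥ 700; DTI 38.7% ≤ 40%; LTV 92.3% ≤ 110% → qualifies.
Product B: score 722 ≥ 640; DTI 38.7% ≤ 43%; LTV 92.3% ≤ 100% → qualifies.
Product C: score 722 ≥ 620; DTI 38.7% ≤ 40%; LTV 92.3% > 80%; employment 56 ≥ 24 mo; reserves 17.1 ≥ 6 mo → does not qualify.
Qualifying: Product A, Product B. Lowest rate is 7.32% → Product B.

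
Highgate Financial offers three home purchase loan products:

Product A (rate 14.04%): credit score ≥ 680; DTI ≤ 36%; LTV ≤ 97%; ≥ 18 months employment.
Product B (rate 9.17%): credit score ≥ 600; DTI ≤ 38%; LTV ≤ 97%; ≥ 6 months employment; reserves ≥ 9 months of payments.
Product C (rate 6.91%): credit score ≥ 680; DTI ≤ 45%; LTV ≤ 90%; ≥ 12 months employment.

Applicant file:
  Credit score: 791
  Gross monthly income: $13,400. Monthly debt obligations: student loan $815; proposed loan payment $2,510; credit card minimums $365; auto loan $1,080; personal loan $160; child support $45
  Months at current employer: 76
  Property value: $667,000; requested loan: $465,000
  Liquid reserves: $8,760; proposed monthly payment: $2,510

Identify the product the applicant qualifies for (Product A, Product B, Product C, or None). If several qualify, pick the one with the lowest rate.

Total debts = (815 + 2,510 + 365 + 1,080 + 160 + 45) = 4,975; DTI = 4,975/13,400 = 37.1%.
LTV = 465,000/667,000 = 69.7%.
Reserves = 8,760/2,510 = 3.5 months.
Product A: score 791 ≥ 680; DTI 37.1% > 36%; LTV 69.7% ≤ 97%; employment 76 ≥ 18 mo → does not qualify.
Product B: score 791 ≥ 600; DTI 37.1% ≤ 38%; LTV 69.7% ≤ 97%; employment 76 ≥ 6 mo; reserves 3.5 < 9 mo → does not qualify.
Product C: score 791 ≥ 680; DTI 37.1% ≤ 45%; LTV 69.7% ≤ 90%; employment 76 ≥ 12 mo → qualifies.

Product C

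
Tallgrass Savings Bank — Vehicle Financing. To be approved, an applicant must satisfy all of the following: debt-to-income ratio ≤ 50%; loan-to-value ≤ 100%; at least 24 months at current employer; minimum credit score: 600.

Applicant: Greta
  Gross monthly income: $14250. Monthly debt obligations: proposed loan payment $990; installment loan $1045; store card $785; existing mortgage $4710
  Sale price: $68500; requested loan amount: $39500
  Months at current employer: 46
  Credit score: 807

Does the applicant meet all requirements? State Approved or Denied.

Total monthly debts = (990 + 1,045 + 785 + 4,710) = 7,530. DTI = 7,530/14,250 = 52.8% > 50%
LTV = 39,500/68,500 = 57.7% ≤ 100%
Employment 46 ≥ 24 months
Credit score 807 ≥ 600 (meets)
Fails on DTI.

Denied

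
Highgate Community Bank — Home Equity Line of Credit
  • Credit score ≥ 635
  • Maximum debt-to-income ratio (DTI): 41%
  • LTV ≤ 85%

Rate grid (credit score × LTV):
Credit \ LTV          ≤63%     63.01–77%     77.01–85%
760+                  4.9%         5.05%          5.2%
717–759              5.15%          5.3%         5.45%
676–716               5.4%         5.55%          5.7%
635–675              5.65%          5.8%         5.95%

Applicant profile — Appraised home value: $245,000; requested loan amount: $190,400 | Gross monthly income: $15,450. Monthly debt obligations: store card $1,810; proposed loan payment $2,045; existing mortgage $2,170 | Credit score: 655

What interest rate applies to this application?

Credit score 655 ≥ 635; Total monthly debts = (1,810 + 2,045 + 2,170) = 6,025. DTI = 6,025/15,450 = 39% ≤ 41%
LTV: 190,400 ÷ 245,000 = 77.7%, within 85% cap
Credit 655 → row 635–675; LTV 77.7% → column 77.01–85%. Grid cell → 5.95%.

5.95%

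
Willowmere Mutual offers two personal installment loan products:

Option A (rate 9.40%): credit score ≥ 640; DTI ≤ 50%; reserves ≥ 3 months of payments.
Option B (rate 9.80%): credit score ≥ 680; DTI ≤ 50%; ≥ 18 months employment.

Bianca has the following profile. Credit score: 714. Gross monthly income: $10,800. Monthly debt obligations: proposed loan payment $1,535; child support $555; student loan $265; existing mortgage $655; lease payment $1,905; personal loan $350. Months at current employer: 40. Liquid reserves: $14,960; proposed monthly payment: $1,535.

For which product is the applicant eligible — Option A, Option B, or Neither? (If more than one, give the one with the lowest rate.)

Total debts = (1,535 + 555 + 265 + 655 + 1,905 + 350) = 5,265; DTI = 5,265/10,800 = 48.8%.
Reserves = 14,960/1,535 = 9.7 months.
Option A: score 714 ≥ 640; DTI 48.8% ≤ 50%; reserves 9.7 ≥ 3 mo → qualifies.
Option B: score 714 ≥ 680; DTI 48.8% ≤ 50%; employment 40 ≥ 18 mo → qualifies.
Qualifying: Option A, Option B. Lowest rate is 9.40% → Option A.

Option A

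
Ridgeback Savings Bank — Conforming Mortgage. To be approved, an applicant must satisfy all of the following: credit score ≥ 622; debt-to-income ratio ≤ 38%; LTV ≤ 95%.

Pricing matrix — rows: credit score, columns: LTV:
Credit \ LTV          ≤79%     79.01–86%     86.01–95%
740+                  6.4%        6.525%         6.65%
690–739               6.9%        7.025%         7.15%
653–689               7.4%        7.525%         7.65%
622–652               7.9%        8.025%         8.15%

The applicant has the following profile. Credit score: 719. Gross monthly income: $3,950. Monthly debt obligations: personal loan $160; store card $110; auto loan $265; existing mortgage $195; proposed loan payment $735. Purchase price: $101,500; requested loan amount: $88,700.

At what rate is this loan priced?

7.15%

Credit score 719 ≥ 622; Total monthly debts = (160 + 110 + 265 + 195 + 735) = 1,465. DTI = 1,465/3,950 = 37.1% ≤ 38%
LTV: 88,700 ÷ 101,500 = 87.4%, within 95% cap
Credit 719 → row 690–739; LTV 87.4% → column 86.01–95%. Grid cell → 7.15%.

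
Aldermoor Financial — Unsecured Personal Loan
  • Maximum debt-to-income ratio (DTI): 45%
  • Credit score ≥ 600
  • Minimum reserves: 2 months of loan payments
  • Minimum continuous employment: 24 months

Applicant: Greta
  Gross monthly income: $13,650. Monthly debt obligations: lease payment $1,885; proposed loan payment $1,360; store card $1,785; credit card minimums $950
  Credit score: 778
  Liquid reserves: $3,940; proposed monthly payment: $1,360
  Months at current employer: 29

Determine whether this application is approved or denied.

Approved

Total monthly debts = (1,885 + 1,360 + 1,785 + 950) = 5,980. DTI: 5,980 ÷ 13,650 = 43.8%, within the 45% cap
Credit score 778 ≥ 600 (meets)
Reserves = 3,940/1,360 = 2.9 months ≥ 2
Employment 29 ≥ 24 months
All criteria satisfied.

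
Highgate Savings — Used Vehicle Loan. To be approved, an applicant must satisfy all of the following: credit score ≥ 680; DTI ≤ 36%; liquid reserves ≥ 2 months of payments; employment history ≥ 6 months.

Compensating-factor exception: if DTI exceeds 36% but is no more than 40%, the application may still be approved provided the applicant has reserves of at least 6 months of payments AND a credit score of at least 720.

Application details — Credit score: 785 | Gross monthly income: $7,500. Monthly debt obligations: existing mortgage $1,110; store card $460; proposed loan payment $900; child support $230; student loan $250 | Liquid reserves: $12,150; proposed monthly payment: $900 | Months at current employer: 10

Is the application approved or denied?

Approved

Credit score 785 ≥ 680 (meets base)
Total debts = (1,110 + 460 + 900 + 230 + 250) = 2,950. DTI: 2,950 ÷ 7,500 = 39.3%, over the 36% base limit.
Reserves: 12,150 ÷ 900 = 13.5 months (meets 2-month minimum)
Employment 10 ≥ 6 months
39.3% falls in the override range (36%–40%), so the compensating-factor test applies.
Override check — reserves: 13.5 mo (ok); score: 785 (ok).
Both compensating conditions met → exception applies.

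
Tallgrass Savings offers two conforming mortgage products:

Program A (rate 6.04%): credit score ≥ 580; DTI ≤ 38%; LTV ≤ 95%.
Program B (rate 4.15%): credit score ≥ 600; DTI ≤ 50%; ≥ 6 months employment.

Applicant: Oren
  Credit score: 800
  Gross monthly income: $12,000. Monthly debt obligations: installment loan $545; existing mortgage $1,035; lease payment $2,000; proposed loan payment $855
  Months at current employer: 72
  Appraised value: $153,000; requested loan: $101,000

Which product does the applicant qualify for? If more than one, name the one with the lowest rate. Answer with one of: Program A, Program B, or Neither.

Program B

Total debts = (545 + 1,035 + 2,000 + 855) = 4,435; DTI = 4,435/12,000 = 37%.
LTV = 101,000/153,000 = 66%.
Program A: score 800 ≥ 580; DTI 37% ≤ 38%; LTV 66% ≤ 95% → qualifies.
Program B: score 800 ≥ 600; DTI 37% ≤ 50%; employment 72 ≥ 6 mo → qualifies.
Qualifying: Program A, Program B. Lowest rate is 4.15% → Program B.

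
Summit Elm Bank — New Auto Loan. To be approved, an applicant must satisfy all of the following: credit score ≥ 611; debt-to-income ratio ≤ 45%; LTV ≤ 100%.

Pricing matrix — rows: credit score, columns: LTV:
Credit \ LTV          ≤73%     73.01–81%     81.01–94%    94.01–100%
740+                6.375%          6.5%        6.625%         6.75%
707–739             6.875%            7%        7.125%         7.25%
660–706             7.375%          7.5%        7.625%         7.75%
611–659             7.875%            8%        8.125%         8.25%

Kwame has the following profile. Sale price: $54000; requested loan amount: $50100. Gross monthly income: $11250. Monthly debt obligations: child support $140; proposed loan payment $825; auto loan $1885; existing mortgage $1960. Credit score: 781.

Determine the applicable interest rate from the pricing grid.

6.625%

Credit score 781 ≥ 611; Total monthly debts = (140 + 825 + 1,885 + 1,960) = 4,810. DTI: 4,810 ÷ 11,250 = 42.8%, within the 45% cap
Loan-to-value = 50,100/54,000 = 92.8% — pass (100% max)
Score 781 is in the 740+ band; LTV 92.8% is in the 81.01–94% band → 6.625%.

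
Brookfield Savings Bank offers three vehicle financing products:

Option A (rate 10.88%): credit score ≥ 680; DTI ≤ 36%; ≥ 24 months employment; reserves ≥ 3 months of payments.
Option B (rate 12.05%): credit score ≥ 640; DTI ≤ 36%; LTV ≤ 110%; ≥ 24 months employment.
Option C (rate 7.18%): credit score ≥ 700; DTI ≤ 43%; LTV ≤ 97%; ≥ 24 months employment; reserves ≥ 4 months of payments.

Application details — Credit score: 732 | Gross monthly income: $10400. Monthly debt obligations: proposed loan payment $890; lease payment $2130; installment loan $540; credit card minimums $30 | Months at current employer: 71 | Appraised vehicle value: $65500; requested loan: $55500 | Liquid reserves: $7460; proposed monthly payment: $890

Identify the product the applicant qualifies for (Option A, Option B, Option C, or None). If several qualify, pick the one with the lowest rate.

Option C

Total debts = (890 + 2,130 + 540 + 30) = 3,590; DTI = 3,590/10,400 = 34.5%.
LTV = 55,500/65,500 = 84.7%.
Reserves = 7,460/890 = 8.4 months.
Option A: score 732 ≥ 680; DTI 34.5% ≤ 36%; employment 71 ≥ 24 mo; reserves 8.4 ≥ 3 mo → qualifies.
Option B: score 732 ≥ 640; DTI 34.5% ≤ 36%; LTV 84.7% ≤ 110%; employment 71 ≥ 24 mo → qualifies.
Option C: score 732 ≥ 700; DTI 34.5% ≤ 43%; LTV 84.7% ≤ 97%; employment 71 ≥ 24 mo; reserves 8.4 ≥ 4 mo → qualifies.
Qualifying: Option A, Option B, Option C. Lowest rate is 7.18% → Option C.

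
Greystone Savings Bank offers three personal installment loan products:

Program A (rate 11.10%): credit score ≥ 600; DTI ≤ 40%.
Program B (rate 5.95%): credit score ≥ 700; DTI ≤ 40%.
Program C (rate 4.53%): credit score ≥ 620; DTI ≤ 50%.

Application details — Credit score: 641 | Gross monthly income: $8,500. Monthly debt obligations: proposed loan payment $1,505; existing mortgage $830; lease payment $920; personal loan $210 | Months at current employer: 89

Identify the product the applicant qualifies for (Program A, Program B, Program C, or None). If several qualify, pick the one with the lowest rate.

Total debts = (1,505 + 830 + 920 + 210) = 3,465; DTI = 3,465/8,500 = 40.8%.
Program A: score 641 ≥ 600; DTI 40.8% > 40% → does not qualify.
Program B: score 641 < 700; DTI 40.8% > 40% → does not qualify.
Program C: score 641 ≥ 620; DTI 40.8% ≤ 50% → qualifies.

Program C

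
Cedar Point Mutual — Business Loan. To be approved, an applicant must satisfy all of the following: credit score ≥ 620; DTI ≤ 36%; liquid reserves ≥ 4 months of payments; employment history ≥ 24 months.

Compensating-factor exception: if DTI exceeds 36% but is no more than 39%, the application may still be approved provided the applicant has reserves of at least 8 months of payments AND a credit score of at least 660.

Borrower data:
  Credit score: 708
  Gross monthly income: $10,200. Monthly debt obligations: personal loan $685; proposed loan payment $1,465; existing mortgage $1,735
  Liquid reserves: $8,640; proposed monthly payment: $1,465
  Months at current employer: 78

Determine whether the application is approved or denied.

Credit score 708 ≥ 620 (meets base)
Total debts = (685 + 1,465 + 1,735) = 3,885. DTI = 3,885/10,200 = 38.1% > 36% — standard DTI limit exceeded.
Reserves = 8,640/1,465 = 5.9 months ≥ 4
Employment 78 ≥ 24 months
38.1% falls in the override range (36%–39%), so the compensating-factor test applies.
Reserves 5.9 < 8 months; credit score 708 ≥ 660.
Compensating-factor requirement not fully met.

Denied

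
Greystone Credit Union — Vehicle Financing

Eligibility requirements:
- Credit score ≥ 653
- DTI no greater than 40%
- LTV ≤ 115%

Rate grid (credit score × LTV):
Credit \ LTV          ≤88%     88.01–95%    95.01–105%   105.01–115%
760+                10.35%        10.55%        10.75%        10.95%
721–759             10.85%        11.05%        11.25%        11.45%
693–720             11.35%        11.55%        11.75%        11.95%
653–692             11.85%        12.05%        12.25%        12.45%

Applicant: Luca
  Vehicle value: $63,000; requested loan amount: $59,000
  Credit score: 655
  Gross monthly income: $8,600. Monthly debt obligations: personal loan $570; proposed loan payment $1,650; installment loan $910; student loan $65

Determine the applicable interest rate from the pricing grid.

12.05%

Credit score 655 ≥ 653; Total monthly debts = (570 + 1,650 + 910 + 65) = 3,195. DTI = 3,195/8,600 = 37.2% ≤ 40%
Loan-to-value = 59,000/63,000 = 93.7% — pass (115% max)
Credit 655 → row 653–692; LTV 93.7% → column 88.01–95%. Grid cell → 12.05%.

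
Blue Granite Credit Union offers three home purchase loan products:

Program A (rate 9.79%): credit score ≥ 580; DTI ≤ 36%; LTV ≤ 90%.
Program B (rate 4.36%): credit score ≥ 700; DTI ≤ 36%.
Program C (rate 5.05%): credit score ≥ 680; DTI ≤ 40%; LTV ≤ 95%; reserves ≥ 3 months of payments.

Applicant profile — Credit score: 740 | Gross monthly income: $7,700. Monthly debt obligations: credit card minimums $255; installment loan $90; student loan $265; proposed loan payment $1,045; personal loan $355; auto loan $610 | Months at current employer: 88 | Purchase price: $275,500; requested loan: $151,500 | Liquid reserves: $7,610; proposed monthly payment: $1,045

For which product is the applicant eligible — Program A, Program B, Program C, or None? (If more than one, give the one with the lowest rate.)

Program B

Total debts = (255 + 90 + 265 + 1,045 + 355 + 610) = 2,620; DTI = 2,620/7,700 = 34%.
LTV = 151,500/275,500 = 55%.
Reserves = 7,610/1,045 = 7.3 months.
Program A: score 740 ≥ 580; DTI 34% ≤ 36%; LTV 55% ≤ 90% → qualifies.
Program B: score 740 ≥ 700; DTI 34% ≤ 36% → qualifies.
Program C: score 740 ≥ 680; DTI 34% ≤ 40%; LTV 55% ≤ 95%; reserves 7.3 ≥ 3 mo → qualifies.
Qualifying: Program A, Program B, Program C. Lowest rate is 4.36% → Program B.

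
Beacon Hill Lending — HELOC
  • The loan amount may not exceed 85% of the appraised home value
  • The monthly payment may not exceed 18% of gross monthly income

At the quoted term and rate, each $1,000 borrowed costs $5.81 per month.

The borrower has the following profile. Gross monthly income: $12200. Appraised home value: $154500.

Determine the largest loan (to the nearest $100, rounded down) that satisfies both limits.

$131,300

Payment cap: 18% × $12,200 = $2,196/month.
At $5.81 per $1,000, that supports 2,196/5.81 × 1,000 ≈ $377,969 → $377,900.
LTV cap: 85% × $154,500 = $131,325 → $131,300.
Binding constraint: loan-to-value.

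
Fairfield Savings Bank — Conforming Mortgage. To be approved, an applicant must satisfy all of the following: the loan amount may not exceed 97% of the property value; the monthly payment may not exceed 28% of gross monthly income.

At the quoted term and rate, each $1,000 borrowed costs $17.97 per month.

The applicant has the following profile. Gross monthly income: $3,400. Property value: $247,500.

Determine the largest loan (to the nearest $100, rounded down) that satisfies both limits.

Payment cap: 28% × $3,400 = $952/month.
At $17.97 per $1,000, that supports 952/17.97 × 1,000 ≈ $52,977 → $52,900.
LTV cap: 97% × $247,500 = $240,075 → $240,000.
Binding constraint: payment-to-income.

$52,900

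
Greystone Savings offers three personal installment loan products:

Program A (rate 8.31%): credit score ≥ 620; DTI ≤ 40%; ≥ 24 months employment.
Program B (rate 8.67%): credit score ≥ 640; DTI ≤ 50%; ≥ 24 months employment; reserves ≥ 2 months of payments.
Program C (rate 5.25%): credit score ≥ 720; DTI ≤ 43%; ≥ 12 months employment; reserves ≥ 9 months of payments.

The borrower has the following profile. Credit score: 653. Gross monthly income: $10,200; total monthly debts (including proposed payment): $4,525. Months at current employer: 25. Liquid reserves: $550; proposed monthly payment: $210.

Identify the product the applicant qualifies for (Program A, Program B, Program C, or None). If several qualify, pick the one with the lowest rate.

Program B

DTI = 4,525/10,200 = 44.4%.
Reserves = 550/210 = 2.6 months.
Program A: score 653 ≥ 620; DTI 44.4% > 40%; employment 25 ≥ 24 mo → does not qualify.
Program B: score 653 ≥ 640; DTI 44.4% ≤ 50%; employment 25 ≥ 24 mo; reserves 2.6 ≥ 2 mo → qualifies.
Program C: score 653 < 720; DTI 44.4% > 43%; employment 25 ≥ 12 mo; reserves 2.6 < 9 mo → does not qualify.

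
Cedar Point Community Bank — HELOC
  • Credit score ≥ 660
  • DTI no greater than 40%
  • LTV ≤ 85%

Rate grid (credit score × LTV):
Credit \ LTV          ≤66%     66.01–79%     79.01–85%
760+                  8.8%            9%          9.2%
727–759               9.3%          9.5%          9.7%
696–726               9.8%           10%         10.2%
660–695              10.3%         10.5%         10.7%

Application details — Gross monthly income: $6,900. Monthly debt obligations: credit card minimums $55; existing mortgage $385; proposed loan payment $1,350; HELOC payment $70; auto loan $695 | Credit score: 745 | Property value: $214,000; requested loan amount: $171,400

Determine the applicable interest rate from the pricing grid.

Credit score 745 ≥ 660; Total monthly debts = (55 + 385 + 1,350 + 70 + 695) = 2,555. DTI = 2,555/6,900 = 37% ≤ 40%
LTV: 171,400 ÷ 214,000 = 80.1%, within 85% cap
Score 745 is in the 727–759 band; LTV 80.1% is in the 79.01–85% band → 9.7%.

9.7%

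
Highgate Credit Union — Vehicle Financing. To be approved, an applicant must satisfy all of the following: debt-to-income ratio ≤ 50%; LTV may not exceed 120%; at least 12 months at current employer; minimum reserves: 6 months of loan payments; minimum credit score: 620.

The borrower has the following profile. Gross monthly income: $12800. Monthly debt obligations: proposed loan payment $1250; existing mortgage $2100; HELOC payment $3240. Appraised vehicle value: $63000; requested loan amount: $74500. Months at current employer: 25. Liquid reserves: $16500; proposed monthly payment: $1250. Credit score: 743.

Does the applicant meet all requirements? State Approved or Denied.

Total monthly debts = (1,250 + 2,100 + 3,240) = 6,590. DTI = 6,590/12,800 = 51.5% > 50%
Loan-to-value = 74,500/63,000 = 118.3% — pass (120% max)
Employment 25 ≥ 12 months
Reserves = 16,500/1,250 = 13.2 months ≥ 6
Credit score 743 ≥ 620 (meets)
Fails on DTI.

Denied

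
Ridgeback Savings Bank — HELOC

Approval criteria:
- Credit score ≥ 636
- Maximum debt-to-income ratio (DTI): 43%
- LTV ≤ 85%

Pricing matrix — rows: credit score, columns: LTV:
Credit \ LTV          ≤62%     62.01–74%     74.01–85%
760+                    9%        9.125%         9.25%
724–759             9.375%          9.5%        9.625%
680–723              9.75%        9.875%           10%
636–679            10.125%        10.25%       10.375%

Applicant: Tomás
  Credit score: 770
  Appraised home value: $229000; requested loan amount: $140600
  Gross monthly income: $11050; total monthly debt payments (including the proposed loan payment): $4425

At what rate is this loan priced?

9%

Credit score 770 ≥ 636; Debt-to-income = 4,425/11,050 = 40% — meets 43% limit
LTV: 140,600 ÷ 229,000 = 61.4%, within 85% cap
Credit 770 → row 760+; LTV 61.4% → column ≤62%. Grid cell → 9%.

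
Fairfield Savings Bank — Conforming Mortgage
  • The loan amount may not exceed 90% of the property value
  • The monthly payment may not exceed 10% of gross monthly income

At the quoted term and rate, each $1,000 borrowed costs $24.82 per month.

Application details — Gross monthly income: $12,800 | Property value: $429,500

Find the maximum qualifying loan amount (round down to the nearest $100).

Payment cap: 10% × $12,800 = $1,280/month.
At $24.82 per $1,000, that supports 1,280/24.82 × 1,000 ≈ $51,571 → $51,500.
LTV cap: 90% × $429,500 = $386,550 → $386,500.
Binding constraint: payment-to-income.

$51,500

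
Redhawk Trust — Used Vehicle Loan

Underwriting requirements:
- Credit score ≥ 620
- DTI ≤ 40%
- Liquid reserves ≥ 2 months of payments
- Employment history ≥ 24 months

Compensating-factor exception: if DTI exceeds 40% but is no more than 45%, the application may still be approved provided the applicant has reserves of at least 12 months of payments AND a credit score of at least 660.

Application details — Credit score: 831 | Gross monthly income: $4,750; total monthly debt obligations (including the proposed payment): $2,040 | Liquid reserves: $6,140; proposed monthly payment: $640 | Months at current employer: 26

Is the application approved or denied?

Denied

Credit score 831 ≥ 620 (meets base)
DTI: 2,040 ÷ 4,750 = 42.9%, over the 40% base limit.
Reserves: 6,140 ÷ 640 = 9.6 months (meets 2-month minimum)
Employment 26 ≥ 24 months
42.9% falls in the override range (40%–45%), so the compensating-factor test applies.
Override check — reserves: 9.6 mo (short of 12); score: 831 (ok).
Compensating-factor requirement not fully met.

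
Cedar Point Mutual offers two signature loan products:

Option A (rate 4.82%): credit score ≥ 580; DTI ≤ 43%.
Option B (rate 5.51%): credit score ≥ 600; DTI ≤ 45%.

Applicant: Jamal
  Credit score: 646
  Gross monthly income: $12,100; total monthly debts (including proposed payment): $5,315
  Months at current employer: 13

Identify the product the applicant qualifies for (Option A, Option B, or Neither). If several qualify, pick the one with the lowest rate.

DTI = 5,315/12,100 = 43.9%.
Option A: score 646 ≥ 580; DTI 43.9% > 43% → does not qualify.
Option B: score 646 ≥ 600; DTI 43.9% ≤ 45% → qualifies.

Option B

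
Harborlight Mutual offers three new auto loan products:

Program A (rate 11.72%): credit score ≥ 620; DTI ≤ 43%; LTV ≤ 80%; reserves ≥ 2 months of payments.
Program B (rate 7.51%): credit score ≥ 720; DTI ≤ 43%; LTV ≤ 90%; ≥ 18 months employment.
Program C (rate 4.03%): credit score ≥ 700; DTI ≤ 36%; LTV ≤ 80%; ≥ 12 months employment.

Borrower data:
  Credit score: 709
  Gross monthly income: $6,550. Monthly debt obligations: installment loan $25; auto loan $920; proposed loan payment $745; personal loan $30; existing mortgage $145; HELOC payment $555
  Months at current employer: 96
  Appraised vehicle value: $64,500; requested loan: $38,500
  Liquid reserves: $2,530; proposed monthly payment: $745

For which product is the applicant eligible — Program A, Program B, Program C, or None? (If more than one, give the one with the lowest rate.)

Program A

Total debts = (25 + 920 + 745 + 30 + 145 + 555) = 2,420; DTI = 2,420/6,550 = 36.9%.
LTV = 38,500/64,500 = 59.7%.
Reserves = 2,530/745 = 3.4 months.
Program A: score 709 ≥ 620; DTI 36.9% ≤ 43%; LTV 59.7% ≤ 80%; reserves 3.4 ≥ 2 mo → qualifies.
Program B: score 709 < 720; DTI 36.9% ≤ 43%; LTV 59.7% ≤ 90%; employment 96 ≥ 18 mo → does not qualify.
Program C: score 709 ≥ 700; DTI 36.9% > 36%; LTV 59.7% ≤ 80%; employment 96 ≥ 12 mo → does not qualify.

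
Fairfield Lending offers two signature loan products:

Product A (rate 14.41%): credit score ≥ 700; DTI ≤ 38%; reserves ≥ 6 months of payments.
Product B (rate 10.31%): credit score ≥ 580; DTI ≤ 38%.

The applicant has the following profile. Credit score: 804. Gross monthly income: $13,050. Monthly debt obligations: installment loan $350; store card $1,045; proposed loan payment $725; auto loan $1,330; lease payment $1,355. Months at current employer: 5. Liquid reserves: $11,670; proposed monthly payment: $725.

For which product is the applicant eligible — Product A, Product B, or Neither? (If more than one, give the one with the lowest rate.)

Total debts = (350 + 1,045 + 725 + 1,330 + 1,355) = 4,805; DTI = 4,805/13,050 = 36.8%.
Reserves = 11,670/725 = 16.1 months.
Product A: score 804 ≥ 700; DTI 36.8% ≤ 38%; reserves 16.1 ≥ 6 mo → qualifies.
Product B: score 804 ≥ 580; DTI 36.8% ≤ 38% → qualifies.
Qualifying: Product A, Product B. Lowest rate is 10.31% → Product B.

Product B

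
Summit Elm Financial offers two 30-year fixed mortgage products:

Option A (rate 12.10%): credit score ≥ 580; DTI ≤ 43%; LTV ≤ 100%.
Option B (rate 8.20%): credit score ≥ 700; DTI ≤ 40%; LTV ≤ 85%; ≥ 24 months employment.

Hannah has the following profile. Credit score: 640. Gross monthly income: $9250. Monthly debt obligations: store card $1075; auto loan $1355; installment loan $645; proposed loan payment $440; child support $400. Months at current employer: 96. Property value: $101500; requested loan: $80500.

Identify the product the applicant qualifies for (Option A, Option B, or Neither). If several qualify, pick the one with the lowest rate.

Option A

Total debts = (1,075 + 1,355 + 645 + 440 + 400) = 3,915; DTI = 3,915/9,250 = 42.3%.
LTV = 80,500/101,500 = 79.3%.
Option A: score 640 ≥ 580; DTI 42.3% ≤ 43%; LTV 79.3% ≤ 100% → qualifies.
Option B: score 640 < 700; DTI 42.3% > 40%; LTV 79.3% ≤ 85%; employment 96 ≥ 24 mo → does not qualify.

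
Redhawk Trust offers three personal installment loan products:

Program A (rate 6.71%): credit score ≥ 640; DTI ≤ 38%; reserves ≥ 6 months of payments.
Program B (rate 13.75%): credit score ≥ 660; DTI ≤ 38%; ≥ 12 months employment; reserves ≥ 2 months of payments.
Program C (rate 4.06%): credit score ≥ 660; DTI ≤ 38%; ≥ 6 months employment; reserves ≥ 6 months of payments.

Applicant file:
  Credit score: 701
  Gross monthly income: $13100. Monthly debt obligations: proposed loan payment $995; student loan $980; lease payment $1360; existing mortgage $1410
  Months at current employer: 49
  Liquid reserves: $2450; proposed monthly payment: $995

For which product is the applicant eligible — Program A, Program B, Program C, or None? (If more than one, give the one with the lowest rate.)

Total debts = (995 + 980 + 1,360 + 1,410) = 4,745; DTI = 4,745/13,100 = 36.2%.
Reserves = 2,450/995 = 2.5 months.
Program A: score 701 ≥ 640; DTI 36.2% ≤ 38%; reserves 2.5 < 6 mo → does not qualify.
Program B: score 701 ≥ 660; DTI 36.2% ≤ 38%; employment 49 ≥ 12 mo; reserves 2.5 ≥ 2 mo → qualifies.
Program C: score 701 ≥ 660; DTI 36.2% ≤ 38%; employment 49 ≥ 6 mo; reserves 2.5 < 6 mo → does not qualify.

Program B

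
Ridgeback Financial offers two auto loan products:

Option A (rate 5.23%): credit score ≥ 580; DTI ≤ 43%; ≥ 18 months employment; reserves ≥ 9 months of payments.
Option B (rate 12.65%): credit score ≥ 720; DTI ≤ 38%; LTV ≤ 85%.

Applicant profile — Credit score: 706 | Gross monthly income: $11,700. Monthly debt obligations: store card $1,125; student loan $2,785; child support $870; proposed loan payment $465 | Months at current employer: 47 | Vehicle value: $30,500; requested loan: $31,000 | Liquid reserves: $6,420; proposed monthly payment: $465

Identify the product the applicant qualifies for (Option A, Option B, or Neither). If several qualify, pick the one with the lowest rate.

Neither

Total debts = (1,125 + 2,785 + 870 + 465) = 5,245; DTI = 5,245/11,700 = 44.8%.
LTV = 31,000/30,500 = 101.6%.
Reserves = 6,420/465 = 13.8 months.
Option A: score 706 ≥ 580; DTI 44.8% > 43%; employment 47 ≥ 18 mo; reserves 13.8 ≥ 9 mo → does not qualify.
Option B: score 706 < 720; DTI 44.8% > 38%; LTV 101.6% > 85% → does not qualify.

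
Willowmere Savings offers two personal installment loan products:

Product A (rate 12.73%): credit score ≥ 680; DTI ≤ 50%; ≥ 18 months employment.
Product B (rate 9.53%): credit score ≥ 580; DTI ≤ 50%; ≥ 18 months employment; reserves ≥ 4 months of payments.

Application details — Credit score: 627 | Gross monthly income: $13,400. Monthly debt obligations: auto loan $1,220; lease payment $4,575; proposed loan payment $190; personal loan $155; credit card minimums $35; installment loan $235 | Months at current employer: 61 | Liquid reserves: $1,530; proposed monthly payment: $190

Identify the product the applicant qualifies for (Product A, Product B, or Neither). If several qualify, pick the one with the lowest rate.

Total debts = (1,220 + 4,575 + 190 + 155 + 35 + 235) = 6,410; DTI = 6,410/13,400 = 47.8%.
Reserves = 1,530/190 = 8.1 months.
Product A: score 627 < 680; DTI 47.8% ≤ 50%; employment 61 ≥ 18 mo → does not qualify.
Product B: score 627 ≥ 580; DTI 47.8% ≤ 50%; employment 61 ≥ 18 mo; reserves 8.1 ≥ 4 mo → qualifies.

Product B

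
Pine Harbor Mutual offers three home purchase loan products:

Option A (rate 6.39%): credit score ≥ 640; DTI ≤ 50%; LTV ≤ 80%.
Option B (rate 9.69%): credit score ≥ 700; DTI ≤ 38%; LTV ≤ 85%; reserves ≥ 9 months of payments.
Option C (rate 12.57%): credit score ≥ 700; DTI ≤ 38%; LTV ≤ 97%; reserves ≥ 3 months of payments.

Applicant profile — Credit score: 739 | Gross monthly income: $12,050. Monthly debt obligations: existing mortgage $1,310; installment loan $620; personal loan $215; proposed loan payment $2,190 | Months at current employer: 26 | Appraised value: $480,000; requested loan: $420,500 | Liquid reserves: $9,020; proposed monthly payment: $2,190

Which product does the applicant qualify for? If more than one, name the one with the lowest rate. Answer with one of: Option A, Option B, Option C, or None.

Option C

Total debts = (1,310 + 620 + 215 + 2,190) = 4,335; DTI = 4,335/12,050 = 36%.
LTV = 420,500/480,000 = 87.6%.
Reserves = 9,020/2,190 = 4.1 months.
Option A: score 739 ≥ 640; DTI 36% ≤ 50%; LTV 87.6% > 80% → does not qualify.
Option B: score 739 ≥ 700; DTI 36% ≤ 38%; LTV 87.6% > 85%; reserves 4.1 < 9 mo → does not qualify.
Option C: score 739 ≥ 700; DTI 36% ≤ 38%; LTV 87.6% ≤ 97%; reserves 4.1 ≥ 3 mo → qualifies.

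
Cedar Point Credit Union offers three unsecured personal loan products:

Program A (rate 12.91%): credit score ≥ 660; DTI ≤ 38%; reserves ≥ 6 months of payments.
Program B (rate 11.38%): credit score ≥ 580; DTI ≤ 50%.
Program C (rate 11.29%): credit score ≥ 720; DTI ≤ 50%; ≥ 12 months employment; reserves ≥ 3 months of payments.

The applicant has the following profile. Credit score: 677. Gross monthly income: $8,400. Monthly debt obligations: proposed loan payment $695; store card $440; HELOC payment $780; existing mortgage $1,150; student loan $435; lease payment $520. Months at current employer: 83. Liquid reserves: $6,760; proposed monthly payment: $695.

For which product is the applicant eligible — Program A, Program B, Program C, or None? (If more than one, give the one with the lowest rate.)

Total debts = (695 + 440 + 780 + 1,150 + 435 + 520) = 4,020; DTI = 4,020/8,400 = 47.9%.
Reserves = 6,760/695 = 9.7 months.
Program A: score 677 ≥ 660; DTI 47.9% > 38%; reserves 9.7 ≥ 6 mo → does not qualify.
Program B: score 677 ≥ 580; DTI 47.9% ≤ 50% → qualifies.
Program C: score 677 < 720; DTI 47.9% ≤ 50%; employment 83 ≥ 12 mo; reserves 9.7 ≥ 3 mo → does not qualify.

Program B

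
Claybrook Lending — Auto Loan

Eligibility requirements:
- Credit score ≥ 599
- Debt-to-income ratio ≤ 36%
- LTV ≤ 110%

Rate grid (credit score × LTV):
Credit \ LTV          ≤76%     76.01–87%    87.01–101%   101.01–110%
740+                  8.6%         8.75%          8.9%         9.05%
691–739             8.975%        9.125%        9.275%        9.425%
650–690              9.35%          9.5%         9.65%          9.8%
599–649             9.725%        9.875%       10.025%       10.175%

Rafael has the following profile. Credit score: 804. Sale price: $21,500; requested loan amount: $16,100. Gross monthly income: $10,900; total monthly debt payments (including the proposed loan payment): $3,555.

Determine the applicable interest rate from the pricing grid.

8.6%

Credit score 804 ≥ 599; DTI: 3,555 ÷ 10,900 = 32.6%, within the 36% cap
Loan-to-value = 16,100/21,500 = 74.9% — pass (110% max)
Row: 804 falls in 740+. Column: 74.9% falls in ≤76%. Rate = 8.6%.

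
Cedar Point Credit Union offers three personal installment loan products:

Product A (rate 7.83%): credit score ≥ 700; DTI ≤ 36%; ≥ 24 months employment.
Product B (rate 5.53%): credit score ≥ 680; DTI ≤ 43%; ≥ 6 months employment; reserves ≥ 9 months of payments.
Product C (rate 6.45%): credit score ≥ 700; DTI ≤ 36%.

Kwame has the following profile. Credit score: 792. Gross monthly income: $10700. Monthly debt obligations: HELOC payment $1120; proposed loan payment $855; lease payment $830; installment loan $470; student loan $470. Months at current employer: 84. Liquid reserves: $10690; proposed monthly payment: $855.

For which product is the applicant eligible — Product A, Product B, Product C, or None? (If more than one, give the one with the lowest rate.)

Total debts = (1,120 + 855 + 830 + 470 + 470) = 3,745; DTI = 3,745/10,700 = 35%.
Reserves = 10,690/855 = 12.5 months.
Product A: score 792 ≥ 700; DTI 35% ≤ 36%; employment 84 ≥ 24 mo → qualifies.
Product B: score 792 ≥ 680; DTI 35% ≤ 43%; employment 84 ≥ 6 mo; reserves 12.5 ≥ 9 mo → qualifies.
Product C: score 792 ≥ 700; DTI 35% ≤ 36% → qualifies.
Qualifying: Product A, Product B, Product C. Lowest rate is 5.53% → Product B.

Product B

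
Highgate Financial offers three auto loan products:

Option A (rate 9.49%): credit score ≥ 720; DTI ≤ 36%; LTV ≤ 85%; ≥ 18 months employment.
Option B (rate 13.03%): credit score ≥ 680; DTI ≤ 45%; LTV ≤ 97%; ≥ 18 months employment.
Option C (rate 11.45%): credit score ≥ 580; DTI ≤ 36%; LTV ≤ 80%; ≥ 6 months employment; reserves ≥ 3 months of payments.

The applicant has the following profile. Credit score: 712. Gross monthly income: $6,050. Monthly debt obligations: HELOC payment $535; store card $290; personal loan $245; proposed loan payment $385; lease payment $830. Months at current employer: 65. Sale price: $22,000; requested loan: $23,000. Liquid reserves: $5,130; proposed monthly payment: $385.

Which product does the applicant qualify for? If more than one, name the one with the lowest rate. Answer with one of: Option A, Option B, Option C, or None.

None

Total debts = (535 + 290 + 245 + 385 + 830) = 2,285; DTI = 2,285/6,050 = 37.8%.
LTV = 23,000/22,000 = 104.5%.
Reserves = 5,130/385 = 13.3 months.
Option A: score 712 < 720; DTI 37.8% > 36%; LTV 104.5% > 85%; employment 65 ≥ 18 mo → does not qualify.
Option B: score 712 ≥ 680; DTI 37.8% ≤ 45%; LTV 104.5% > 97%; employment 65 ≥ 18 mo → does not qualify.
Option C: score 712 ≥ 580; DTI 37.8% > 36%; LTV 104.5% > 80%; employment 65 ≥ 6 mo; reserves 13.3 ≥ 3 mo → does not qualify.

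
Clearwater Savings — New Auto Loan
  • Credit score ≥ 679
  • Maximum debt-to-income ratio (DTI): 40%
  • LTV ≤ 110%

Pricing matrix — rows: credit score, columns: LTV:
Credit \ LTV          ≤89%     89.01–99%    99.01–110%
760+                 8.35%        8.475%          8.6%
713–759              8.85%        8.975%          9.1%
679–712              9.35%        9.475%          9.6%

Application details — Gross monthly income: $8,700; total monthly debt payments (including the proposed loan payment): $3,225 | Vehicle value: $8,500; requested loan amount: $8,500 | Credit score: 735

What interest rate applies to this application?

9.1%

Credit score 735 ≥ 679; Debt-to-income = 3,225/8,700 = 37.1% — meets 40% limit
LTV: 8,500 ÷ 8,500 = 100%, within 110% cap
Credit 735 → row 713–759; LTV 100% → column 99.01–110%. Grid cell → 9.1%.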